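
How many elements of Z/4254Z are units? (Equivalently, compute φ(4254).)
An element a ∈ Z/4254Z is a unit iff gcd(a, 4254) = 1, so the number of units is φ(4254). φ is multiplicative, with φ(p^e) = p^e − p^(e−1). Factorise 4254 = 2 · 3 · 709. Then
  φ(4254) = (2 − 1) · (3 − 1) · (709 − 1) = 1 · 2 · 708 = 1416.

Final answer: Z/4254Z has φ(4254) = 1416 units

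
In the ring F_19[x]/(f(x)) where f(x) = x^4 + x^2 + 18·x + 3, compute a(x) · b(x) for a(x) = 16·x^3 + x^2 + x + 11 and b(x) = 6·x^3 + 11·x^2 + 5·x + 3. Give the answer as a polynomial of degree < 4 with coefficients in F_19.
a · b ≡ 6·x^3 + 3·x^2 + 7·x + 11 (mod f(x))

Multiply as integer polynomials: a · b = 96·x^6 + 182·x^5 + 97·x^4 + 130·x^3 + 129·x^2 + 58·x + 33. Reducing coefficients mod 19: a · b ≡ x^6 + 11·x^5 + 2·x^4 + 16·x^3 + 15·x^2 + x + 14. Now divide by f(x) = x^4 + x^2 + 18·x + 3 in F_19[x], eliminating the leading term at each step:
  leading term x^6: subtract (x^2)·f(x) = x^6 + x^4 + 18·x^3 + 3·x^2, leaving 11·x^5 + x^4 + 17·x^3 + 12·x^2 + x + 14 (coefficients mod 19)
  leading term 11·x^5: subtract (11·x)·f(x) = 11·x^5 + 11·x^3 + 8·x^2 + 14·x, leaving x^4 + 6·x^3 + 4·x^2 + 6·x + 14 (coefficients mod 19)
  leading term x^4: subtract (1)·f(x) = x^4 + x^2 + 18·x + 3, leaving 6·x^3 + 3·x^2 + 7·x + 11 (coefficients mod 19)
The degree is now < 4, so this is the remainder. Hence a · b ≡ 6·x^3 + 3·x^2 + 7·x + 11 in F_19[x]/(f).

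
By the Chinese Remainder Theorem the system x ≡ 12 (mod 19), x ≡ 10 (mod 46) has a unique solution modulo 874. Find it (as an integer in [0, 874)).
x ≡ 240 (mod 874); the representative in [0, 874) is 240

The moduli 19, 46 are pairwise coprime, so by the CRT there is a unique solution mod 19·46 = 874.
Solve by successive substitution. Start with x ≡ 12 (mod 19).
  Combine with x ≡ 10 (mod 46): write x = 12 + 19·t and require 12 + 19·t ≡ 10 (mod 46), i.e. 19·t ≡ 10 − 12 ≡ 44 (mod 46). Since 19^(−1) ≡ 17 (mod 46), t ≡ 17·44 ≡ 12 (mod 46). So x ≡ 12 + 19·12 = 240 (mod 874).
Unique solution in [0, 874): x = 240.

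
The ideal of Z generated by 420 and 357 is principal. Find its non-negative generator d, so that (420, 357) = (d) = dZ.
In the PID Z, (a, b) is generated by gcd(a, b). Compute gcd(420, 357) with the extended Euclidean algorithm, tracking rows (r, s, t) with s·420 + t·357 = r:
  row A: (420, 1, 0)   [1·420 + 0·357 = 420]
  row B: (357, 0, 1)   [0·420 + 1·357 = 357]
  420 = 1·357 + 63   → row C = row A − 1·row B = (63, 1, −1)   [check: 1·420 − 1·357 = 63]
  357 = 5·63 + 42   → row D = row B − 5·row C = (42, −5, 6)   [check: −5·420 + 6·357 = 42]
  63 = 1·42 + 21   → row E = row C − 1·row D = (21, 6, −7)   [check: 6·420 − 7·357 = 21]
  42 = 2·21 + 0   → remainder 0, stop. gcd = 21 (last nonzero row E).
So gcd(420, 357) = 21, with Bézout identity 6·420 − 7·357 = 21. Containment (⊇): the Bézout identity exhibits 21 as an element of (420, 357), giving (21) ⊆ (420, 357). Containment (⊆): since 21 | 420 and 21 | 357 (420 = 21·20, 357 = 21·17), every Z-linear combination of 420 and 357 is divisible by 21, so (420, 357) ⊆ (21). Therefore (420, 357) = (21), d = 21.

Final answer: (420, 357) = (21); d = 21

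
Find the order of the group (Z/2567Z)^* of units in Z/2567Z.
(Z/2567Z)^* consists of the classes a with gcd(a, 2567) = 1, so its order is φ(2567). φ is multiplicative, with φ(p^e) = p^e − p^(e−1). Factorise 2567 = 17 · 151. Then
  φ(2567) = (17 − 1) · (151 − 1) = 16 · 150 = 2400.
Thus |(Z/2567Z)^*| = 2400.

Final answer: |(Z/2567Z)^*| = 2400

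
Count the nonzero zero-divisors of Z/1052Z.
Z/1052Z has 527 nonzero zero-divisors

In Z/1052Z each nonzero element is either a unit (gcd with 1052 is 1) or a zero-divisor (gcd > 1). The number of units is φ(1052): factorise 1052 = 2^2 · 263, so φ(1052) = (2^2 − 2^1) · (263 − 1) = 2 · 262 = 524. The nonzero elements number 1052 − 1 = 1051. Hence the nonzero zero-divisors number 1051 − 524 = 527.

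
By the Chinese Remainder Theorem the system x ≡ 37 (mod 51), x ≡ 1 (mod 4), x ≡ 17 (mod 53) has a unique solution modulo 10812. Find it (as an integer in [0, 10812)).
The moduli 51, 4, 53 are pairwise coprime, so by the CRT there is a unique solution mod 51·4·53 = 10812.
Solve by successive substitution. Start with x ≡ 37 (mod 51).
  Combine with x ≡ 1 (mod 4): write x = 37 + 51·t and require 37 + 51·t ≡ 1 (mod 4), i.e. 51·t ≡ 1 − 37 ≡ 0 (mod 4). Since 51^(−1) ≡ 3 (mod 4) (51 ≡ 3 (mod 4)), t ≡ 3·0 ≡ 0 (mod 4). So x ≡ 37 + 51·0 = 37 (mod 204).
  Combine with x ≡ 17 (mod 53): write x = 37 + 204·t and require 37 + 204·t ≡ 17 (mod 53), i.e. 204·t ≡ 17 − 37 ≡ 33 (mod 53). Since 204^(−1) ≡ 33 (mod 53) (204 ≡ 45 (mod 53)), t ≡ 33·33 ≡ 29 (mod 53). So x ≡ 37 + 204·29 = 5953 (mod 10812).
Unique solution in [0, 10812): x = 5953.

Final answer: x ≡ 5953 (mod 10812); the representative in [0, 10812) is 5953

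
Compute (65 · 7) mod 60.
35

Reduce the factors first: 65 ≡ 5 (mod 60), so 65 · 7 ≡ 5 · 7 (mod 60). 5 · 7 = 35. Dividing by 60: 35 = 0·60 + 35. So (65 · 7) mod 60 = 35.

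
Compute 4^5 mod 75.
Use repeated squaring. Binary(5) = 101. Walk through the bits of the exponent 5 left-to-right: at each bit after the leading one, square the running value, then multiply by 4 if the bit is 1 (always reducing mod 75):
  bit 1 = 1 (leading): start with 4.
  bit 2 = 0: square 4^2 = 16 (mod 75).
  bit 3 = 1: square 16^2 = 256 ≡ 31; bit is 1, so multiply 31·4 = 124 ≡ 49 (mod 75).
Final value: 4^5 ≡ 49 (mod 75).

Final answer: 49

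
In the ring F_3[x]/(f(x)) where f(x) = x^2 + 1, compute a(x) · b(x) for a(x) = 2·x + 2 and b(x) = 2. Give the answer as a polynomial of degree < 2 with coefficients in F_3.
a · b ≡ x + 1 (mod f(x))

Multiply as integer polynomials: a · b = 4·x + 4. Reducing coefficients mod 3: a · b ≡ x + 1. This already has degree < 2, so no reduction by f is needed. Hence a · b ≡ x + 1 in F_3[x]/(f).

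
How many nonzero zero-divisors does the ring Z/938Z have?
In Z/938Z each nonzero element is either a unit (gcd with 938 is 1) or a zero-divisor (gcd > 1). The number of units is φ(938): factorise 938 = 2 · 7 · 67, so φ(938) = (2 − 1) · (7 − 1) · (67 − 1) = 1 · 6 · 66 = 396. The nonzero elements number 938 − 1 = 937. Hence the nonzero zero-divisors number 937 − 396 = 541.

Final answer: Z/938Z has 541 nonzero zero-divisors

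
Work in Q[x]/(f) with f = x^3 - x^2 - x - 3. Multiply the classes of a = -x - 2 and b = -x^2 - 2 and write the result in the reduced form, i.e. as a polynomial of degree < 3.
First multiply in Q[x] without reducing: a · b = x^3 + 2·x^2 + 2·x + 4. Now divide by f(x) = x^3 - x^2 - x - 3, eliminating the leading term at each step:
  leading term x^3: subtract (1)·f(x) = x^3 - x^2 - x - 3, leaving 3·x^2 + 3·x + 7
The degree is now < 3, so this is the remainder. Hence a · b ≡ 3·x^2 + 3·x + 7 in Q[x]/(f).

Final answer: a · b ≡ 3·x^2 + 3·x + 7 (mod f(x))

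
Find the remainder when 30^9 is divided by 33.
Use repeated squaring. Binary(9) = 1001. Walk through the bits of the exponent 9 left-to-right: at each bit after the leading one, square the running value, then multiply by 30 if the bit is 1 (always reducing mod 33):
  bit 1 = 1 (leading): start with 30.
  bit 2 = 0: square 30^2 = 900 ≡ 9 (mod 33).
  bit 3 = 0: square 9^2 = 81 ≡ 15 (mod 33).
  bit 4 = 1: square 15^2 = 225 ≡ 27; bit is 1, so multiply 27·30 = 810 ≡ 18 (mod 33).
Final value: 30^9 ≡ 18 (mod 33).

Final answer: 18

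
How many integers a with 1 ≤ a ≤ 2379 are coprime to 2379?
The number of a ∈ {1, ..., 2379} with gcd(a, 2379) = 1 is by definition Euler's totient φ(2379). φ is multiplicative, with φ(p^e) = p^e − p^(e−1). Factorise 2379 = 3 · 13 · 61. Then
  φ(2379) = (3 − 1) · (13 − 1) · (61 − 1) = 2 · 12 · 60 = 1440.
So there are 1440 such integers.

Final answer: 1440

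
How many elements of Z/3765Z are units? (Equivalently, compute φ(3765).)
Z/3765Z has φ(3765) = 2000 units

An element a ∈ Z/3765Z is a unit iff gcd(a, 3765) = 1, so the number of units is φ(3765). φ is multiplicative, with φ(p^e) = p^e − p^(e−1). Factorise 3765 = 3 · 5 · 251. Then
  φ(3765) = (3 − 1) · (5 − 1) · (251 − 1) = 2 · 4 · 250 = 2000.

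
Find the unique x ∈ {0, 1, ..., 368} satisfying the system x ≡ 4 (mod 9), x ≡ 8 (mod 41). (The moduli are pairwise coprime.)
x ≡ 49 (mod 369); the representative in [0, 369) is 49

The moduli 9, 41 are pairwise coprime, so by the CRT there is a unique solution mod 9·41 = 369.
Solve by successive substitution. Start with x ≡ 4 (mod 9).
  Combine with x ≡ 8 (mod 41): write x = 4 + 9·t and require 4 + 9·t ≡ 8 (mod 41), i.e. 9·t ≡ 8 − 4 ≡ 4 (mod 41). Since 9^(−1) ≡ 32 (mod 41), t ≡ 32·4 ≡ 5 (mod 41). So x ≡ 4 + 9·5 = 49 (mod 369).
Unique solution in [0, 369): x = 49.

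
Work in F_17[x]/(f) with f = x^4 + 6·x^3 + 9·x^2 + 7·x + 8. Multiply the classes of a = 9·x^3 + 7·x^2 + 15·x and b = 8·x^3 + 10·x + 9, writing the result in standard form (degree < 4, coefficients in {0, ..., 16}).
a · b ≡ 11·x^3 + 5·x + 8 (mod f(x))

Multiply as integer polynomials: a · b = 72·x^6 + 56·x^5 + 210·x^4 + 151·x^3 + 213·x^2 + 135·x. Reducing coefficients mod 17: a · b ≡ 4·x^6 + 5·x^5 + 6·x^4 + 15·x^3 + 9·x^2 + 16·x. Now divide by f(x) = x^4 + 6·x^3 + 9·x^2 + 7·x + 8 in F_17[x], eliminating the leading term at each step:
  leading term 4·x^6: subtract (4·x^2)·f(x) = 4·x^6 + 7·x^5 + 2·x^4 + 11·x^3 + 15·x^2, leaving 15·x^5 + 4·x^4 + 4·x^3 + 11·x^2 + 16·x (coefficients mod 17)
  leading term 15·x^5: subtract (15·x)·f(x) = 15·x^5 + 5·x^4 + 16·x^3 + 3·x^2 + x, leaving 16·x^4 + 5·x^3 + 8·x^2 + 15·x (coefficients mod 17)
  leading term 16·x^4: subtract (16)·f(x) = 16·x^4 + 11·x^3 + 8·x^2 + 10·x + 9, leaving 11·x^3 + 5·x + 8 (coefficients mod 17)
The degree is now < 4, so this is the remainder. Hence a · b ≡ 11·x^3 + 5·x + 8 in F_17[x]/(f).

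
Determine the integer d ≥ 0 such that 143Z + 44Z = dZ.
In the PID Z, (a, b) is generated by gcd(a, b). Compute gcd(143, 44) with the extended Euclidean algorithm, tracking rows (r, s, t) with s·143 + t·44 = r:
  row A: (143, 1, 0)   [1·143 + 0·44 = 143]
  row B: (44, 0, 1)   [0·143 + 1·44 = 44]
  143 = 3·44 + 11   → row C = row A − 3·row B = (11, 1, −3)   [check: 1·143 − 3·44 = 11]
  44 = 4·11 + 0   → remainder 0, stop. gcd = 11 (last nonzero row C).
So gcd(143, 44) = 11, with Bézout identity 1·143 − 3·44 = 11. Containment (⊇): the Bézout identity exhibits 11 as an element of (143, 44), giving (11) ⊆ (143, 44). Containment (⊆): since 11 | 143 and 11 | 44 (143 = 11·13, 44 = 11·4), every Z-linear combination of 143 and 44 is divisible by 11, so (143, 44) ⊆ (11). Therefore (143, 44) = (11), d = 11.

Final answer: (143, 44) = (11); d = 11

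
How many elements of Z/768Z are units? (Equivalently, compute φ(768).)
Z/768Z has φ(768) = 256 units

An element a ∈ Z/768Z is a unit iff gcd(a, 768) = 1, so the number of units is φ(768). φ is multiplicative, with φ(p^e) = p^e − p^(e−1). Factorise 768 = 2^8 · 3. Then
  φ(768) = (2^8 − 2^7) · (3 − 1) = 128 · 2 = 256.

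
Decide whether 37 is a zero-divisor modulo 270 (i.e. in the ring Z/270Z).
gcd(37, 270) = 1, so 37 is a unit in Z/270Z (it has a multiplicative inverse). A unit cannot be a zero-divisor: if 37·b ≡ 0 then multiplying both sides by 37^(−1) gives b ≡ 0. So 37 is not a zero-divisor.

Final answer: NO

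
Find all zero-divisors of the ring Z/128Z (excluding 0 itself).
nonzero zero-divisors of Z/128Z = {2, 4, 6, 8, 10, 12, 14, 16, 18, 20, 22, 24, 26, 28, 30, 32, 34, 36, 38, 40, 42, 44, 46, 48, 50, 52, 54, 56, 58, 60, 62, 64, 66, 68, 70, 72, 74, 76, 78, 80, 82, 84, 86, 88, 90, 92, 94, 96, 98, 100, 102, 104, 106, 108, 110, 112, 114, 116, 118, 120, 122, 124, 126}

An element a ∈ Z/128Z (with a ≠ 0) is a zero-divisor iff gcd(a, 128) > 1 (because a is a unit precisely when gcd(a, n) = 1, and in Z/nZ every nonzero, non-unit element is a zero-divisor). Scan a = 1, ..., 127 and keep those with gcd(a, 128) > 1:
  gcd(2, 128) = 2, gcd(4, 128) = 4, gcd(6, 128) = 2, gcd(8, 128) = 8, gcd(10, 128) = 2, gcd(12, 128) = 4, gcd(14, 128) = 2, gcd(16, 128) = 16, gcd(18, 128) = 2, gcd(20, 128) = 4, gcd(22, 128) = 2, gcd(24, 128) = 8, gcd(26, 128) = 2, gcd(28, 128) = 4, gcd(30, 128) = 2, gcd(32, 128) = 32, gcd(34, 128) = 2, gcd(36, 128) = 4, gcd(38, 128) = 2, gcd(40, 128) = 8, gcd(42, 128) = 2, gcd(44, 128) = 4, gcd(46, 128) = 2, gcd(48, 128) = 16, gcd(50, 128) = 2, gcd(52, 128) = 4, gcd(54, 128) = 2, gcd(56, 128) = 8, gcd(58, 128) = 2, gcd(60, 128) = 4, gcd(62, 128) = 2, gcd(64, 128) = 64, gcd(66, 128) = 2, gcd(68, 128) = 4, gcd(70, 128) = 2, gcd(72, 128) = 8, gcd(74, 128) = 2, gcd(76, 128) = 4, gcd(78, 128) = 2, gcd(80, 128) = 16, gcd(82, 128) = 2, gcd(84, 128) = 4, gcd(86, 128) = 2, gcd(88, 128) = 8, gcd(90, 128) = 2, gcd(92, 128) = 4, gcd(94, 128) = 2, gcd(96, 128) = 32, gcd(98, 128) = 2, gcd(100, 128) = 4, gcd(102, 128) = 2, gcd(104, 128) = 8, gcd(106, 128) = 2, gcd(108, 128) = 4, gcd(110, 128) = 2, gcd(112, 128) = 16, gcd(114, 128) = 2, gcd(116, 128) = 4, gcd(118, 128) = 2, gcd(120, 128) = 8, gcd(122, 128) = 2, gcd(124, 128) = 4, gcd(126, 128) = 2.
All other a ∈ {1, ..., 127} have gcd(a, 128) = 1 and are units. So the nonzero zero-divisors are exactly the 63 values of a appearing in this scan.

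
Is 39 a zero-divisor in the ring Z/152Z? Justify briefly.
NO

gcd(39, 152) = 1, so 39 is a unit in Z/152Z (it has a multiplicative inverse). A unit cannot be a zero-divisor: if 39·b ≡ 0 then multiplying both sides by 39^(−1) gives b ≡ 0. So 39 is not a zero-divisor.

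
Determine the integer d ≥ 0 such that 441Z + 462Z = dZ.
In the PID Z, (a, b) is generated by gcd(a, b). Compute gcd(462, 441) with the extended Euclidean algorithm, tracking rows (r, s, t) with s·462 + t·441 = r:
  row A: (462, 1, 0)   [1·462 + 0·441 = 462]
  row B: (441, 0, 1)   [0·462 + 1·441 = 441]
  462 = 1·441 + 21   → row C = row A − 1·row B = (21, 1, −1)   [check: 1·462 − 1·441 = 21]
  441 = 21·21 + 0   → remainder 0, stop. gcd = 21 (last nonzero row C).
So gcd(441, 462) = 21, with Bézout identity 1·462 − 1·441 = 21. Containment (⊇): the Bézout identity exhibits 21 as an element of (441, 462), giving (21) ⊆ (441, 462). Containment (⊆): since 21 | 441 and 21 | 462 (441 = 21·21, 462 = 21·22), every Z-linear combination of 441 and 462 is divisible by 21, so (441, 462) ⊆ (21). Therefore (441, 462) = (21), d = 21.

Final answer: (441, 462) = (21); d = 21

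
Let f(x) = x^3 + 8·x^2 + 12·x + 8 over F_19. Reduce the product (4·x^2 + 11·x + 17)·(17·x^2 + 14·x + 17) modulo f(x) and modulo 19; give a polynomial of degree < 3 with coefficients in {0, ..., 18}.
a · b ≡ 13·x^2 + 16·x + 18 (mod f(x))

Multiply as integer polynomials: a · b = 68·x^4 + 243·x^3 + 511·x^2 + 425·x + 289. Reducing coefficients mod 19: a · b ≡ 11·x^4 + 15·x^3 + 17·x^2 + 7·x + 4. Now divide by f(x) = x^3 + 8·x^2 + 12·x + 8 in F_19[x], eliminating the leading term at each step:
  leading term 11·x^4: subtract (11·x)·f(x) = 11·x^4 + 12·x^3 + 18·x^2 + 12·x, leaving 3·x^3 + 18·x^2 + 14·x + 4 (coefficients mod 19)
  leading term 3·x^3: subtract (3)·f(x) = 3·x^3 + 5·x^2 + 17·x + 5, leaving 13·x^2 + 16·x + 18 (coefficients mod 19)
The degree is now < 3, so this is the remainder. Hence a · b ≡ 13·x^2 + 16·x + 18 in F_19[x]/(f).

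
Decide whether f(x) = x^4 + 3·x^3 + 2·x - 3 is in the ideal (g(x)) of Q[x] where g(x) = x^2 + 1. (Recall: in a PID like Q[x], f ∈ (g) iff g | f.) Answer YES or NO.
NO

In Q[x] the ideal (g) consists of all multiples of g, so f ∈ (g) iff g | f, i.e. iff the remainder of f on division by g is 0. Divide f by g (g is monic, so eliminate the leading term of the running remainder at each step):
  leading term x^4: subtract (x^2)·g(x) = x^4 + x^2, leaving 3·x^3 - x^2 + 2·x - 3
  leading term 3·x^3: subtract (3·x)·g(x) = 3·x^3 + 3·x, leaving -x^2 - x - 3
  leading term -x^2: subtract (-1)·g(x) = -x^2 - 1, leaving -x - 2
The remainder r(x) = -x - 2 ≠ 0 (and deg r < deg g), so g ∤ f, i.e. f ∉ (g).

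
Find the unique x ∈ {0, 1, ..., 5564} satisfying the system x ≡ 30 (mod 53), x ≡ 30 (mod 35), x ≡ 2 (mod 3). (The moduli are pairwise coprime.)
The moduli 53, 35, 3 are pairwise coprime, so by the CRT there is a unique solution mod 53·35·3 = 5565.
Solve by successive substitution. Start with x ≡ 30 (mod 53).
  Combine with x ≡ 30 (mod 35): write x = 30 + 53·t and require 30 + 53·t ≡ 30 (mod 35), i.e. 53·t ≡ 30 − 30 ≡ 0 (mod 35). Since 53^(−1) ≡ 2 (mod 35) (53 ≡ 18 (mod 35)), t ≡ 2·0 ≡ 0 (mod 35). So x ≡ 30 + 53·0 = 30 (mod 1855).
  Combine with x ≡ 2 (mod 3): write x = 30 + 1855·t and require 30 + 1855·t ≡ 2 (mod 3), i.e. 1855·t ≡ 2 − 30 ≡ 2 (mod 3). Since 1855^(−1) ≡ 1 (mod 3) (1855 ≡ 1 (mod 3)), t ≡ 1·2 ≡ 2 (mod 3). So x ≡ 30 + 1855·2 = 3740 (mod 5565).
Unique solution in [0, 5565): x = 3740.

Final answer: x ≡ 3740 (mod 5565); the representative in [0, 5565) is 3740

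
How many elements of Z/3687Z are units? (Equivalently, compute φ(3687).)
An element a ∈ Z/3687Z is a unit iff gcd(a, 3687) = 1, so the number of units is φ(3687). φ is multiplicative, with φ(p^e) = p^e − p^(e−1). Factorise 3687 = 3 · 1229. Then
  φ(3687) = (3 − 1) · (1229 − 1) = 2 · 1228 = 2456.

Final answer: Z/3687Z has φ(3687) = 2456 units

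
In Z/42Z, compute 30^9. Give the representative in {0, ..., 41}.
36

Use repeated squaring. Binary(9) = 1001. Walk through the bits of the exponent 9 left-to-right: at each bit after the leading one, square the running value, then multiply by 30 if the bit is 1 (always reducing mod 42):
  bit 1 = 1 (leading): start with 30.
  bit 2 = 0: square 30^2 = 900 ≡ 18 (mod 42).
  bit 3 = 0: square 18^2 = 324 ≡ 30 (mod 42).
  bit 4 = 1: square 30^2 = 900 ≡ 18; bit is 1, so multiply 18·30 = 540 ≡ 36 (mod 42).
Final value: 30^9 ≡ 36 (mod 42).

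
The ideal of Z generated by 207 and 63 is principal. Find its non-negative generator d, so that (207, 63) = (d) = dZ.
(207, 63) = (9); d = 9

In the PID Z, (a, b) is generated by gcd(a, b). Compute gcd(207, 63) with the extended Euclidean algorithm, tracking rows (r, s, t) with s·207 + t·63 = r:
  row A: (207, 1, 0)   [1·207 + 0·63 = 207]
  row B: (63, 0, 1)   [0·207 + 1·63 = 63]
  207 = 3·63 + 18   → row C = row A − 3·row B = (18, 1, −3)   [check: 1·207 − 3·63 = 18]
  63 = 3·18 + 9   → row D = row B − 3·row C = (9, −3, 10)   [check: −3·207 + 10·63 = 9]
  18 = 2·9 + 0   → remainder 0, stop. gcd = 9 (last nonzero row D).
So gcd(207, 63) = 9, with Bézout identity −3·207 + 10·63 = 9. Containment (⊇): the Bézout identity exhibits 9 as an element of (207, 63), giving (9) ⊆ (207, 63). Containment (⊆): since 9 | 207 and 9 | 63 (207 = 9·23, 63 = 9·7), every Z-linear combination of 207 and 63 is divisible by 9, so (207, 63) ⊆ (9). Therefore (207, 63) = (9), d = 9.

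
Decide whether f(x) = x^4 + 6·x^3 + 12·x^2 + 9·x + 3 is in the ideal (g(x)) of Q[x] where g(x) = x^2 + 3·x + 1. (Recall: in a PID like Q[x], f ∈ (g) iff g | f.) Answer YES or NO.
NO

In Q[x] the ideal (g) consists of all multiples of g, so f ∈ (g) iff g | f, i.e. iff the remainder of f on division by g is 0. Divide f by g (g is monic, so eliminate the leading term of the running remainder at each step):
  leading term x^4: subtract (x^2)·g(x) = x^4 + 3·x^3 + x^2, leaving 3·x^3 + 11·x^2 + 9·x + 3
  leading term 3·x^3: subtract (3·x)·g(x) = 3·x^3 + 9·x^2 + 3·x, leaving 2·x^2 + 6·x + 3
  leading term 2·x^2: subtract (2)·g(x) = 2·x^2 + 6·x + 2, leaving 1
The remainder r(x) = 1 ≠ 0 (and deg r < deg g), so g ∤ f, i.e. f ∉ (g).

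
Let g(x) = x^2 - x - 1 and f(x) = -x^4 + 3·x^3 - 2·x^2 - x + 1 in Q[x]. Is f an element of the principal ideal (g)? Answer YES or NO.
In Q[x] the ideal (g) consists of all multiples of g, so f ∈ (g) iff g | f, i.e. iff the remainder of f on division by g is 0. Divide f by g (g is monic, so eliminate the leading term of the running remainder at each step):
  leading term -x^4: subtract (-x^2)·g(x) = -x^4 + x^3 + x^2, leaving 2·x^3 - 3·x^2 - x + 1
  leading term 2·x^3: subtract (2·x)·g(x) = 2·x^3 - 2·x^2 - 2·x, leaving -x^2 + x + 1
  leading term -x^2: subtract (-1)·g(x) = -x^2 + x + 1, leaving 0
The remainder is 0, so f(x) = g(x) · h(x) with h(x) = -x^2 + 2·x - 1. Hence g | f, i.e. f ∈ (g).

Final answer: YES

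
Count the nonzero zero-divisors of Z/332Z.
Z/332Z has 167 nonzero zero-divisors

In Z/332Z each nonzero element is either a unit (gcd with 332 is 1) or a zero-divisor (gcd > 1). The number of units is φ(332): factorise 332 = 2^2 · 83, so φ(332) = (2^2 − 2^1) · (83 − 1) = 2 · 82 = 164. The nonzero elements number 332 − 1 = 331. Hence the nonzero zero-divisors number 331 − 164 = 167.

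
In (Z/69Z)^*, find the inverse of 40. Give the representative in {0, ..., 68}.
Apply the extended Euclidean algorithm to (69, 40), tracking rows (r, s, t) with s·69 + t·40 = r. Each division r_prev = q·r_cur + r_new produces the new row as (previous row) − q·(current row):
  row A: (69, 1, 0)   [1·69 + 0·40 = 69]
  row B: (40, 0, 1)   [0·69 + 1·40 = 40]
  69 = 1·40 + 29   → row C = row A − 1·row B = (29, 1, −1)   [check: 1·69 − 1·40 = 29]
  40 = 1·29 + 11   → row D = row B − 1·row C = (11, −1, 2)   [check: −1·69 + 2·40 = 11]
  29 = 2·11 + 7   → row E = row C − 2·row D = (7, 3, −5)   [check: 3·69 − 5·40 = 7]
  11 = 1·7 + 4   → row F = row D − 1·row E = (4, −4, 7)   [check: −4·69 + 7·40 = 4]
  7 = 1·4 + 3   → row G = row E − 1·row F = (3, 7, −12)   [check: 7·69 − 12·40 = 3]
  4 = 1·3 + 1   → row H = row F − 1·row G = (1, −11, 19)   [check: −11·69 + 19·40 = 1]
  3 = 3·1 + 0   → remainder 0, stop. gcd = 1 (last nonzero row H).
The gcd is 1, so 40 is invertible mod 69. The last nonzero row gives −11·69 + 19·40 = 1, so t = 19. So 40^(−1) ≡ 19 (mod 69). Verify: 40 · 19 = 760 ≡ 1 (mod 69). ✓

Final answer: 40^(−1) ≡ 19 (mod 69)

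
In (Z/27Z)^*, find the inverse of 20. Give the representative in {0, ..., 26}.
Apply the extended Euclidean algorithm to (27, 20), tracking rows (r, s, t) with s·27 + t·20 = r. Each division r_prev = q·r_cur + r_new produces the new row as (previous row) − q·(current row):
  row A: (27, 1, 0)   [1·27 + 0·20 = 27]
  row B: (20, 0, 1)   [0·27 + 1·20 = 20]
  27 = 1·20 + 7   → row C = row A − 1·row B = (7, 1, −1)   [check: 1·27 − 1·20 = 7]
  20 = 2·7 + 6   → row D = row B − 2·row C = (6, −2, 3)   [check: −2·27 + 3·20 = 6]
  7 = 1·6 + 1   → row E = row C − 1·row D = (1, 3, −4)   [check: 3·27 − 4·20 = 1]
  6 = 6·1 + 0   → remainder 0, stop. gcd = 1 (last nonzero row E).
The gcd is 1, so 20 is invertible mod 27. The last nonzero row gives 3·27 − 4·20 = 1, so t = −4. So 20^(−1) ≡ −4 ≡ 23 (mod 27). Verify: 20 · 23 = 460 ≡ 1 (mod 27). ✓

Final answer: 20^(−1) ≡ 23 (mod 27)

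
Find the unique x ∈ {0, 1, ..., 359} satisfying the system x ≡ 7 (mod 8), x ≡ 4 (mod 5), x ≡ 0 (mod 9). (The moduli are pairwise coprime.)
The moduli 8, 5, 9 are pairwise coprime, so by the CRT there is a unique solution mod 8·5·9 = 360.
Solve by successive substitution. Start with x ≡ 7 (mod 8).
  Combine with x ≡ 4 (mod 5): write x = 7 + 8·t and require 7 + 8·t ≡ 4 (mod 5), i.e. 8·t ≡ 4 − 7 ≡ 2 (mod 5). Since 8^(−1) ≡ 2 (mod 5) (8 ≡ 3 (mod 5)), t ≡ 2·2 ≡ 4 (mod 5). So x ≡ 7 + 8·4 = 39 (mod 40).
  Combine with x ≡ 0 (mod 9): write x = 39 + 40·t and require 39 + 40·t ≡ 0 (mod 9), i.e. 40·t ≡ 0 − 39 ≡ 6 (mod 9). Since 40^(−1) ≡ 7 (mod 9) (40 ≡ 4 (mod 9)), t ≡ 7·6 ≡ 6 (mod 9). So x ≡ 39 + 40·6 = 279 (mod 360).
Unique solution in [0, 360): x = 279.

Final answer: x ≡ 279 (mod 360); the representative in [0, 360) is 279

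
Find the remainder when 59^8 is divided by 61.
12

Use repeated squaring. Binary(8) = 1000. Walk through the bits of the exponent 8 left-to-right: at each bit after the leading one, square the running value, then multiply by 59 if the bit is 1 (always reducing mod 61):
  bit 1 = 1 (leading): start with 59.
  bit 2 = 0: square 59^2 = 3481 ≡ 4 (mod 61).
  bit 3 = 0: square 4^2 = 16 (mod 61).
  bit 4 = 0: square 16^2 = 256 ≡ 12 (mod 61).
Final value: 59^8 ≡ 12 (mod 61).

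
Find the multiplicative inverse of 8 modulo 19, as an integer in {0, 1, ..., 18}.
8^(−1) ≡ 12 (mod 19)

Apply the extended Euclidean algorithm to (19, 8), tracking rows (r, s, t) with s·19 + t·8 = r. Each division r_prev = q·r_cur + r_new produces the new row as (previous row) − q·(current row):
  row A: (19, 1, 0)   [1·19 + 0·8 = 19]
  row B: (8, 0, 1)   [0·19 + 1·8 = 8]
  19 = 2·8 + 3   → row C = row A − 2·row B = (3, 1, −2)   [check: 1·19 − 2·8 = 3]
  8 = 2·3 + 2   → row D = row B − 2·row C = (2, −2, 5)   [check: −2·19 + 5·8 = 2]
  3 = 1·2 + 1   → row E = row C − 1·row D = (1, 3, −7)   [check: 3·19 − 7·8 = 1]
  2 = 2·1 + 0   → remainder 0, stop. gcd = 1 (last nonzero row E).
The gcd is 1, so 8 is invertible mod 19. The last nonzero row gives 3·19 − 7·8 = 1, so t = −7. So 8^(−1) ≡ −7 ≡ 12 (mod 19). Verify: 8 · 12 = 96 ≡ 1 (mod 19). ✓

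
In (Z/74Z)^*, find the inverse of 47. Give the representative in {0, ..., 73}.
Apply the extended Euclidean algorithm to (74, 47), tracking rows (r, s, t) with s·74 + t·47 = r. Each division r_prev = q·r_cur + r_new produces the new row as (previous row) − q·(current row):
  row A: (74, 1, 0)   [1·74 + 0·47 = 74]
  row B: (47, 0, 1)   [0·74 + 1·47 = 47]
  74 = 1·47 + 27   → row C = row A − 1·row B = (27, 1, −1)   [check: 1·74 − 1·47 = 27]
  47 = 1·27 + 20   → row D = row B − 1·row C = (20, −1, 2)   [check: −1·74 + 2·47 = 20]
  27 = 1·20 + 7   → row E = row C − 1·row D = (7, 2, −3)   [check: 2·74 − 3·47 = 7]
  20 = 2·7 + 6   → row F = row D − 2·row E = (6, −5, 8)   [check: −5·74 + 8·47 = 6]
  7 = 1·6 + 1   → row G = row E − 1·row F = (1, 7, −11)   [check: 7·74 − 11·47 = 1]
  6 = 6·1 + 0   → remainder 0, stop. gcd = 1 (last nonzero row G).
The gcd is 1, so 47 is invertible mod 74. The last nonzero row gives 7·74 − 11·47 = 1, so t = −11. So 47^(−1) ≡ −11 ≡ 63 (mod 74). Verify: 47 · 63 = 2961 ≡ 1 (mod 74). ✓

Final answer: 47^(−1) ≡ 63 (mod 74)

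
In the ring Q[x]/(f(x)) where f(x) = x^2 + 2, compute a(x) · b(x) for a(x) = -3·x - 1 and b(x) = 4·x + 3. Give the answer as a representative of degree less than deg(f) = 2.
a · b ≡ 21 - 13·x (mod f(x))

First multiply in Q[x] without reducing: a · b = -12·x^2 - 13·x - 3. Now divide by f(x) = x^2 + 2, eliminating the leading term at each step:
  leading term -12·x^2: subtract (-12)·f(x) = -12·x^2 - 24, leaving 21 - 13·x
The degree is now < 2, so this is the remainder. Hence a · b ≡ 21 - 13·x in Q[x]/(f).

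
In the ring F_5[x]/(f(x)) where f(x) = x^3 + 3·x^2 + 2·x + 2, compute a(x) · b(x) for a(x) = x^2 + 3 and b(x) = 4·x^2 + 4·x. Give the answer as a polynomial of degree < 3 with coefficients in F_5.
a · b ≡ 3·x^2 + 1 (mod f(x))

Multiply as integer polynomials: a · b = 4·x^4 + 4·x^3 + 12·x^2 + 12·x. Reducing coefficients mod 5: a · b ≡ 4·x^4 + 4·x^3 + 2·x^2 + 2·x. Now divide by f(x) = x^3 + 3·x^2 + 2·x + 2 in F_5[x], eliminating the leading term at each step:
  leading term 4·x^4: subtract (4·x)·f(x) = 4·x^4 + 2·x^3 + 3·x^2 + 3·x, leaving 2·x^3 + 4·x^2 + 4·x (coefficients mod 5)
  leading term 2·x^3: subtract (2)·f(x) = 2·x^3 + x^2 + 4·x + 4, leaving 3·x^2 + 1 (coefficients mod 5)
The degree is now < 3, so this is the remainder. Hence a · b ≡ 3·x^2 + 1 in F_5[x]/(f).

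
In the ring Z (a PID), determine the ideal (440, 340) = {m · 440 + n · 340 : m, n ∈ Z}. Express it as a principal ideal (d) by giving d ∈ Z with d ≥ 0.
(440, 340) = (20); d = 20

In the PID Z, (a, b) is generated by gcd(a, b). Compute gcd(440, 340) with the extended Euclidean algorithm, tracking rows (r, s, t) with s·440 + t·340 = r:
  row A: (440, 1, 0)   [1·440 + 0·340 = 440]
  row B: (340, 0, 1)   [0·440 + 1·340 = 340]
  440 = 1·340 + 100   → row C = row A − 1·row B = (100, 1, −1)   [check: 1·440 − 1·340 = 100]
  340 = 3·100 + 40   → row D = row B − 3·row C = (40, −3, 4)   [check: −3·440 + 4·340 = 40]
  100 = 2·40 + 20   → row E = row C − 2·row D = (20, 7, −9)   [check: 7·440 − 9·340 = 20]
  40 = 2·20 + 0   → remainder 0, stop. gcd = 20 (last nonzero row E).
So gcd(440, 340) = 20, with Bézout identity 7·440 − 9·340 = 20. Containment (⊇): the Bézout identity exhibits 20 as an element of (440, 340), giving (20) ⊆ (440, 340). Containment (⊆): since 20 | 440 and 20 | 340 (440 = 20·22, 340 = 20·17), every Z-linear combination of 440 and 340 is divisible by 20, so (440, 340) ⊆ (20). Therefore (440, 340) = (20), d = 20.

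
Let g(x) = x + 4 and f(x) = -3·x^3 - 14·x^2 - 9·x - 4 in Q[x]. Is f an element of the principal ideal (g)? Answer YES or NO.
YES

In Q[x] the ideal (g) consists of all multiples of g, so f ∈ (g) iff g | f, i.e. iff the remainder of f on division by g is 0. Divide f by g (g is monic, so eliminate the leading term of the running remainder at each step):
  leading term -3·x^3: subtract (-3·x^2)·g(x) = -3·x^3 - 12·x^2, leaving -2·x^2 - 9·x - 4
  leading term -2·x^2: subtract (-2·x)·g(x) = -2·x^2 - 8·x, leaving -x - 4
  leading term -x: subtract (-1)·g(x) = -x - 4, leaving 0
The remainder is 0, so f(x) = g(x) · h(x) with h(x) = -3·x^2 - 2·x - 1. Hence g | f, i.e. f ∈ (g).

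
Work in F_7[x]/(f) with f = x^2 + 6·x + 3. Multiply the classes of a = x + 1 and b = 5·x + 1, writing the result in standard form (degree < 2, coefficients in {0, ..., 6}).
Multiply as integer polynomials: a · b = 5·x^2 + 6·x + 1. Reducing coefficients mod 7: a · b ≡ 5·x^2 + 6·x + 1. Now divide by f(x) = x^2 + 6·x + 3 in F_7[x], eliminating the leading term at each step:
  leading term 5·x^2: subtract (5)·f(x) = 5·x^2 + 2·x + 1, leaving 4·x (coefficients mod 7)
The degree is now < 2, so this is the remainder. Hence a · b ≡ 4·x in F_7[x]/(f).

Final answer: a · b ≡ 4·x (mod f(x))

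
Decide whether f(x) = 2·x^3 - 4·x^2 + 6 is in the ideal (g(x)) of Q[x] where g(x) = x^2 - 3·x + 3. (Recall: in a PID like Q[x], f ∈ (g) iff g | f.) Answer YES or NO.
YES

In Q[x] the ideal (g) consists of all multiples of g, so f ∈ (g) iff g | f, i.e. iff the remainder of f on division by g is 0. Divide f by g (g is monic, so eliminate the leading term of the running remainder at each step):
  leading term 2·x^3: subtract (2·x)·g(x) = 2·x^3 - 6·x^2 + 6·x, leaving 2·x^2 - 6·x + 6
  leading term 2·x^2: subtract (2)·g(x) = 2·x^2 - 6·x + 6, leaving 0
The remainder is 0, so f(x) = g(x) · h(x) with h(x) = 2·x + 2. Hence g | f, i.e. f ∈ (g).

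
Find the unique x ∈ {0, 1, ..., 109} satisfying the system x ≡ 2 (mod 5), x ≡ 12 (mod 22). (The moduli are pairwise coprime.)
The moduli 5, 22 are pairwise coprime, so by the CRT there is a unique solution mod 5·22 = 110.
Solve by successive substitution. Start with x ≡ 2 (mod 5).
  Combine with x ≡ 12 (mod 22): write x = 2 + 5·t and require 2 + 5·t ≡ 12 (mod 22), i.e. 5·t ≡ 12 − 2 ≡ 10 (mod 22). Since 5^(−1) ≡ 9 (mod 22), t ≡ 9·10 ≡ 2 (mod 22). So x ≡ 2 + 5·2 = 12 (mod 110).
Unique solution in [0, 110): x = 12.

Final answer: x ≡ 12 (mod 110); the representative in [0, 110) is 12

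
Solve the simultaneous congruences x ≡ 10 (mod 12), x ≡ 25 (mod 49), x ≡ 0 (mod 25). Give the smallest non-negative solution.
The moduli 12, 49, 25 are pairwise coprime, so by the CRT there is a unique solution mod 12·49·25 = 14700.
Solve by successive substitution. Start with x ≡ 10 (mod 12).
  Combine with x ≡ 25 (mod 49): write x = 10 + 12·t and require 10 + 12·t ≡ 25 (mod 49), i.e. 12·t ≡ 25 − 10 ≡ 15 (mod 49). Since 12^(−1) ≡ 45 (mod 49), t ≡ 45·15 ≡ 38 (mod 49). So x ≡ 10 + 12·38 = 466 (mod 588).
  Combine with x ≡ 0 (mod 25): write x = 466 + 588·t and require 466 + 588·t ≡ 0 (mod 25), i.e. 588·t ≡ 0 − 466 ≡ 9 (mod 25). Since 588^(−1) ≡ 2 (mod 25) (588 ≡ 13 (mod 25)), t ≡ 2·9 ≡ 18 (mod 25). So x ≡ 466 + 588·18 = 11050 (mod 14700).
Unique solution in [0, 14700): x = 11050.

Final answer: x ≡ 11050 (mod 14700); the representative in [0, 14700) is 11050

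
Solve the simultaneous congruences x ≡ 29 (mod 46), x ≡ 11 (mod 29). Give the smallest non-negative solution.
The moduli 46, 29 are pairwise coprime, so by the CRT there is a unique solution mod 46·29 = 1334.
Solve by successive substitution. Start with x ≡ 29 (mod 46).
  Combine with x ≡ 11 (mod 29): write x = 29 + 46·t and require 29 + 46·t ≡ 11 (mod 29), i.e. 46·t ≡ 11 − 29 ≡ 11 (mod 29). Since 46^(−1) ≡ 12 (mod 29) (46 ≡ 17 (mod 29)), t ≡ 12·11 ≡ 16 (mod 29). So x ≡ 29 + 46·16 = 765 (mod 1334).
Unique solution in [0, 1334): x = 765.

Final answer: x ≡ 765 (mod 1334); the representative in [0, 1334) is 765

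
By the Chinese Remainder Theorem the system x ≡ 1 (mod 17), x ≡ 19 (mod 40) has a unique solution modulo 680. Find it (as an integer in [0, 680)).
x ≡ 579 (mod 680); the representative in [0, 680) is 579

The moduli 17, 40 are pairwise coprime, so by the CRT there is a unique solution mod 17·40 = 680.
Solve by successive substitution. Start with x ≡ 1 (mod 17).
  Combine with x ≡ 19 (mod 40): write x = 1 + 17·t and require 1 + 17·t ≡ 19 (mod 40), i.e. 17·t ≡ 19 − 1 ≡ 18 (mod 40). Since 17^(−1) ≡ 33 (mod 40), t ≡ 33·18 ≡ 34 (mod 40). So x ≡ 1 + 17·34 = 579 (mod 680).
Unique solution in [0, 680): x = 579.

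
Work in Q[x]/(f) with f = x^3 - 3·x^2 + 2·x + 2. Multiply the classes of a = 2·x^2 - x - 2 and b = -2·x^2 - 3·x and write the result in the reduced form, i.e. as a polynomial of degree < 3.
First multiply in Q[x] without reducing: a · b = -4·x^4 - 4·x^3 + 7·x^2 + 6·x. Now divide by f(x) = x^3 - 3·x^2 + 2·x + 2, eliminating the leading term at each step:
  leading term -4·x^4: subtract (-4·x)·f(x) = -4·x^4 + 12·x^3 - 8·x^2 - 8·x, leaving -16·x^3 + 15·x^2 + 14·x
  leading term -16·x^3: subtract (-16)·f(x) = -16·x^3 + 48·x^2 - 32·x - 32, leaving -33·x^2 + 46·x + 32
The degree is now < 3, so this is the remainder. Hence a · b ≡ -33·x^2 + 46·x + 32 in Q[x]/(f).

Final answer: a · b ≡ -33·x^2 + 46·x + 32 (mod f(x))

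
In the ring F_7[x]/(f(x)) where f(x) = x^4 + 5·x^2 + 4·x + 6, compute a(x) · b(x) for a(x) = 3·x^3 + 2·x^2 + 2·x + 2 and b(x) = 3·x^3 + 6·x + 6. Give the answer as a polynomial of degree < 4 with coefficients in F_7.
Multiply as integer polynomials: a · b = 9·x^6 + 6·x^5 + 24·x^4 + 36·x^3 + 24·x^2 + 24·x + 12. Reducing coefficients mod 7: a · b ≡ 2·x^6 + 6·x^5 + 3·x^4 + x^3 + 3·x^2 + 3·x + 5. Now divide by f(x) = x^4 + 5·x^2 + 4·x + 6 in F_7[x], eliminating the leading term at each step:
  leading term 2·x^6: subtract (2·x^2)·f(x) = 2·x^6 + 3·x^4 + x^3 + 5·x^2, leaving 6·x^5 + 5·x^2 + 3·x + 5 (coefficients mod 7)
  leading term 6·x^5: subtract (6·x)·f(x) = 6·x^5 + 2·x^3 + 3·x^2 + x, leaving 5·x^3 + 2·x^2 + 2·x + 5 (coefficients mod 7)
The degree is now < 4, so this is the remainder. Hence a · b ≡ 5·x^3 + 2·x^2 + 2·x + 5 in F_7[x]/(f).

Final answer: a · b ≡ 5·x^3 + 2·x^2 + 2·x + 5 (mod f(x))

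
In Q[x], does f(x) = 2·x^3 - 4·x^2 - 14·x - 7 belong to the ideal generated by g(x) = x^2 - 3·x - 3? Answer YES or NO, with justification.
In Q[x] the ideal (g) consists of all multiples of g, so f ∈ (g) iff g | f, i.e. iff the remainder of f on division by g is 0. Divide f by g (g is monic, so eliminate the leading term of the running remainder at each step):
  leading term 2·x^3: subtract (2·x)·g(x) = 2·x^3 - 6·x^2 - 6·x, leaving 2·x^2 - 8·x - 7
  leading term 2·x^2: subtract (2)·g(x) = 2·x^2 - 6·x - 6, leaving -2·x - 1
The remainder r(x) = -2·x - 1 ≠ 0 (and deg r < deg g), so g ∤ f, i.e. f ∉ (g).

Final answer: NO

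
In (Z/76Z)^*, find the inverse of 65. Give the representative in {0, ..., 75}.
Apply the extended Euclidean algorithm to (76, 65), tracking rows (r, s, t) with s·76 + t·65 = r. Each division r_prev = q·r_cur + r_new produces the new row as (previous row) − q·(current row):
  row A: (76, 1, 0)   [1·76 + 0·65 = 76]
  row B: (65, 0, 1)   [0·76 + 1·65 = 65]
  76 = 1·65 + 11   → row C = row A − 1·row B = (11, 1, −1)   [check: 1·76 − 1·65 = 11]
  65 = 5·11 + 10   → row D = row B − 5·row C = (10, −5, 6)   [check: −5·76 + 6·65 = 10]
  11 = 1·10 + 1   → row E = row C − 1·row D = (1, 6, −7)   [check: 6·76 − 7·65 = 1]
  10 = 10·1 + 0   → remainder 0, stop. gcd = 1 (last nonzero row E).
The gcd is 1, so 65 is invertible mod 76. The last nonzero row gives 6·76 − 7·65 = 1, so t = −7. So 65^(−1) ≡ −7 ≡ 69 (mod 76). Verify: 65 · 69 = 4485 ≡ 1 (mod 76). ✓

Final answer: 65^(−1) ≡ 69 (mod 76)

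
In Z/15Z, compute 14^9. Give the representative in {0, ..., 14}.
Use repeated squaring. Binary(9) = 1001. Walk through the bits of the exponent 9 left-to-right: at each bit after the leading one, square the running value, then multiply by 14 if the bit is 1 (always reducing mod 15):
  bit 1 = 1 (leading): start with 14.
  bit 2 = 0: square 14^2 = 196 ≡ 1 (mod 15).
  bit 3 = 0: square 1^2 = 1 (mod 15).
  bit 4 = 1: square 1^2 = 1; bit is 1, so multiply 1·14 = 14 (mod 15).
Final value: 14^9 ≡ 14 (mod 15).

Final answer: 14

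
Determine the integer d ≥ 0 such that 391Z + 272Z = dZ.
(391, 272) = (17); d = 17

In the PID Z, (a, b) is generated by gcd(a, b). Compute gcd(391, 272) with the extended Euclidean algorithm, tracking rows (r, s, t) with s·391 + t·272 = r:
  row A: (391, 1, 0)   [1·391 + 0·272 = 391]
  row B: (272, 0, 1)   [0·391 + 1·272 = 272]
  391 = 1·272 + 119   → row C = row A − 1·row B = (119, 1, −1)   [check: 1·391 − 1·272 = 119]
  272 = 2·119 + 34   → row D = row B − 2·row C = (34, −2, 3)   [check: −2·391 + 3·272 = 34]
  119 = 3·34 + 17   → row E = row C − 3·row D = (17, 7, −10)   [check: 7·391 − 10·272 = 17]
  34 = 2·17 + 0   → remainder 0, stop. gcd = 17 (last nonzero row E).
So gcd(391, 272) = 17, with Bézout identity 7·391 − 10·272 = 17. Containment (⊇): the Bézout identity exhibits 17 as an element of (391, 272), giving (17) ⊆ (391, 272). Containment (⊆): since 17 | 391 and 17 | 272 (391 = 17·23, 272 = 17·16), every Z-linear combination of 391 and 272 is divisible by 17, so (391, 272) ⊆ (17). Therefore (391, 272) = (17), d = 17.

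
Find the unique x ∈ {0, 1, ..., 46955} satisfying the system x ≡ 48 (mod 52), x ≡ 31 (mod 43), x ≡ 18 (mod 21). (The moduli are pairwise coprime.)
The moduli 52, 43, 21 are pairwise coprime, so by the CRT there is a unique solution mod 52·43·21 = 46956.
Solve by successive substitution. Start with x ≡ 48 (mod 52).
  Combine with x ≡ 31 (mod 43): write x = 48 + 52·t and require 48 + 52·t ≡ 31 (mod 43), i.e. 52·t ≡ 31 − 48 ≡ 26 (mod 43). Since 52^(−1) ≡ 24 (mod 43) (52 ≡ 9 (mod 43)), t ≡ 24·26 ≡ 22 (mod 43). So x ≡ 48 + 52·22 = 1192 (mod 2236).
  Combine with x ≡ 18 (mod 21): write x = 1192 + 2236·t and require 1192 + 2236·t ≡ 18 (mod 21), i.e. 2236·t ≡ 18 − 1192 ≡ 2 (mod 21). Since 2236^(−1) ≡ 19 (mod 21) (2236 ≡ 10 (mod 21)), t ≡ 19·2 ≡ 17 (mod 21). So x ≡ 1192 + 2236·17 = 39204 (mod 46956).
Unique solution in [0, 46956): x = 39204.

Final answer: x ≡ 39204 (mod 46956); the representative in [0, 46956) is 39204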